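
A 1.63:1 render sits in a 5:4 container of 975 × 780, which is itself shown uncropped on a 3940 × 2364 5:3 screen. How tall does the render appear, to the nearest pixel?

Inside the 975×780 canvas the render is width-limited at 975.00 × 598.16.
5:4 in 3940×2364: fills the height, so the intermediate becomes 2955.00 × 2364.00 — a scale of ×3.0308.
The render scales with it: height 598.16 × 3.0308 ≈ 1812.88.

1813 px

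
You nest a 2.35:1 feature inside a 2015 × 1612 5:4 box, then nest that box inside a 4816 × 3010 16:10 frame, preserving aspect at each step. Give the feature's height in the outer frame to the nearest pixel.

2.35:1 in 2015×1612: fills the width, so the feature is 2015.00 × 857.45.
5:4 in 4816×3010: fills the height, so the intermediate becomes 3762.50 × 3010.00 — a scale of ×1.8672.
Applying the same ×1.8672: 857.45 → 1601.06.

1601 px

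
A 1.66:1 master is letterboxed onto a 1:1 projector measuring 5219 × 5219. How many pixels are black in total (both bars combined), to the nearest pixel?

1.66:1 (1.660) > 1:1 (1.000), so the master fills the width.
Content height = 5219 / 1.660 ≈ 3143.9759 px.
Black = 5219 − 3143.9759 = 2075.0241 px.
That's 2075.0241 × 5219 ≈ 10829551 black pixels.

10829551 pixels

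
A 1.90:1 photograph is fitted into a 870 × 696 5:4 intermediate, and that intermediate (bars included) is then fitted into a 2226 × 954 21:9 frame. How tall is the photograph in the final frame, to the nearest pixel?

628 px

First fit — 1.90:1 into 870×696 spans the width: 870.00 × 457.89.
The 5:4 canvas is height-limited in 2226×954, giving 1192.50 × 954.00; scale factor 1.3707.
Applying the same ×1.3707: 457.89 → 627.63.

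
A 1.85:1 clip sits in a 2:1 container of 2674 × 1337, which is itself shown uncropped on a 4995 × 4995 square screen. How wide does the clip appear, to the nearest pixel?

First fit — 1.85:1 into 2674×1337 spans the height: 2473.45 × 1337.00.
2:1 in 4995×4995: fills the width, so the intermediate becomes 4995.00 × 2497.50 — a scale of ×1.8680.
So the clip's width is 2473.45 × 1.8680 ≈ 4620.38.

4620 px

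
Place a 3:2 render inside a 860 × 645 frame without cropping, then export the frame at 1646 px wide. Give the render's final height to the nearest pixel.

1097 px

Fitted into 860×645, the render spans the width; its height is 860 × 2/3 ≈ 573.33 px.
The frame scales by 1646/860 = 1.9140; 573.33 × 1.9140 ≈ 1097.33 px.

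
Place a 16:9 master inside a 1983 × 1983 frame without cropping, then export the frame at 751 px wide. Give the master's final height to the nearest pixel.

422 px

In the 1983×1983 frame the master fills the width: height = 1983 × 9/16 ≈ 1115.44 px.
Resizing to 751 px wide multiplies everything by 0.3787: 1115.44 → 422.44 px.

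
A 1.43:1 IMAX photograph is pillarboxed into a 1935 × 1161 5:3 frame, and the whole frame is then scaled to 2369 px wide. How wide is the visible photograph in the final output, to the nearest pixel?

2033 px

In the 1935×1161 frame the photograph fills the height: width = 1161 × 1.430 ≈ 1660.23 px.
The frame scales by 2369/1935 = 1.2243; 1660.23 × 1.2243 ≈ 2032.60 px.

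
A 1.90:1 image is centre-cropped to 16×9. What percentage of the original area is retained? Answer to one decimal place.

93.6%

16×9 is narrower than 1.90:1, so the crop keeps the full height and trims the width.
Area ratio = (1.778)/(1.900) = 93.57% retained.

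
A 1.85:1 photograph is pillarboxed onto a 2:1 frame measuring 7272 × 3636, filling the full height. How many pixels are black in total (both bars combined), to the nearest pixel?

1983074 pixels

The photograph is 3636 × 1.850 ≈ 6726.6000 px wide.
Black = 7272 − 6726.6000 = 545.4000 px.
That's 545.4000 × 3636 ≈ 1983074 black pixels.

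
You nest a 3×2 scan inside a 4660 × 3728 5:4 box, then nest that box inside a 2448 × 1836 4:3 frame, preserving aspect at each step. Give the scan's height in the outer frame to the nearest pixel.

1530 px

3×2 in 4660×3728: fills the width, so the scan is 4660.00 × 3106.67.
The 5:4 canvas is height-limited in 2448×1836, giving 2295.00 × 1836.00; scale factor 0.4925.
The scan scales with it: height 3106.67 × 0.4925 ≈ 1530.00.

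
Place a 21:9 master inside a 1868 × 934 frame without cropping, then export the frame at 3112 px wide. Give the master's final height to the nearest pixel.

1334 px

At 1868×934 the master is width-limited, so height = 1868 × 9/21 ≈ 800.57 px.
Scaling 1868 → 3112 is ×1.6660, so the height becomes 800.57 × 1.6660 ≈ 1333.71 px.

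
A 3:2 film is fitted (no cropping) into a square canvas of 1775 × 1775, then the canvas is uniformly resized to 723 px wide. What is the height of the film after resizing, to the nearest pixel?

At 1775×1775 the film is width-limited, so height = 1775 × 2/3 ≈ 1183.33 px.
Scaling 1775 → 723 is ×0.4073, so the height becomes 1183.33 × 0.4073 ≈ 482.00 px.

482 px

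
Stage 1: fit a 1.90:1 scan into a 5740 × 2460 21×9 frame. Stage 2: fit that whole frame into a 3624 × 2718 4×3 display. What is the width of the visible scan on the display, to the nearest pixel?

2951 px

First fit — 1.90:1 into 5740×2460 spans the height: 4674.00 × 2460.00.
The 21×9 canvas is width-limited in 3624×2718, giving 3624.00 × 1553.14; scale factor 0.6314.
So the scan's width is 4674.00 × 0.6314 ≈ 2950.97.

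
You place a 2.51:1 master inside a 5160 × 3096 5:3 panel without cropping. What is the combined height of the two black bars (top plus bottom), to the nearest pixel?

2.51:1 is wider than 5:3, so it spans the full width.
That makes the image 2055.78 px tall (5160 / 2.510).
Leftover height: 3096 − 2055.78 = 1040.22 px.

1040 px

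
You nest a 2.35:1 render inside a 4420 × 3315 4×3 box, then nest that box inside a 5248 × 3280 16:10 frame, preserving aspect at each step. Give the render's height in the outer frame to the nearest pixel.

1861 px

2.35:1 in 4420×3315: fills the width, so the render is 4420.00 × 1880.85.
Second fit — the 4×3 canvas into 5248×3280 spans the height: 4373.33 × 3280.00 (×0.9894 from 4420×3315).
Applying the same ×0.9894: 1880.85 → 1860.99.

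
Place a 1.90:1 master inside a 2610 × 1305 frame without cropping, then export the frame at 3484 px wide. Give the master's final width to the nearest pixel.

Fitted into 2610×1305, the master spans the height; its width is 1305 × 1.900 ≈ 2479.50 px.
Resizing to 3484 px wide multiplies everything by 1.3349: 2479.50 → 3309.80 px.

3310 px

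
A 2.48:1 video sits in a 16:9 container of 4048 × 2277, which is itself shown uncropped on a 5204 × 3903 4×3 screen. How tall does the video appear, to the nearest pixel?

2098 px

First fit — 2.48:1 into 4048×2277 spans the width: 4048.00 × 1632.26.
16:9 in 5204×3903: fills the width, so the intermediate becomes 5204.00 × 2927.25 — a scale of ×1.2856.
The video scales with it: height 1632.26 × 1.2856 ≈ 2098.39.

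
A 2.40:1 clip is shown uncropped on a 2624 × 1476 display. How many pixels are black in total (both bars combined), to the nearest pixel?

2.40:1 is wider than 16:9, so it spans the full width.
Content height = 2624 / 2.400 ≈ 1093.3333 px.
Black = 1476 − 1093.3333 = 382.6667 px.
Bar area = 382.6667 × 2624 ≈ 1004117 px.

1004117 pixels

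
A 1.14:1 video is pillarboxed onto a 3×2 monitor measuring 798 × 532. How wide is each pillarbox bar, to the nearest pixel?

96 px

1.14:1 is narrower than 3×2, so it spans the full height.
The video is 532 × 1.140 ≈ 606.48 px wide.
798 − 606.48 = 191.52 px of bars (95.76 each).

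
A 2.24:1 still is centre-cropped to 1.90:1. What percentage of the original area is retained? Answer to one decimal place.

84.8%

1.90:1 is narrower than 2.24:1, so the crop keeps the full height and trims the width.
Area ratio = (1.900)/(2.240) = 84.82% retained.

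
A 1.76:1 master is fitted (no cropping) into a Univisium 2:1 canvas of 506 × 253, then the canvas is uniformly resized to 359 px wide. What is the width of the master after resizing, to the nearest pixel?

In the 506×253 frame the master fills the height: width = 253 × 1.760 ≈ 445.28 px.
The frame scales by 359/506 = 0.7095; 445.28 × 0.7095 ≈ 315.92 px.

316 px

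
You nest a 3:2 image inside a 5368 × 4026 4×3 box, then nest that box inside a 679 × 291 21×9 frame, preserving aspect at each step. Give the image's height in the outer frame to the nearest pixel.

259 px

First fit — 3:2 into 5368×4026 spans the width: 5368.00 × 3578.67.
Second fit — the 4×3 canvas into 679×291 spans the height: 388.00 × 291.00 (×0.0723 from 5368×4026).
Applying the same ×0.0723: 3578.67 → 258.67.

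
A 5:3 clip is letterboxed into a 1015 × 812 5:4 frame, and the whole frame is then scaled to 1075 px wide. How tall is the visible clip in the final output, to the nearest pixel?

645 px

In the 1015×812 frame the clip fills the width: height = 1015 × 3/5 ≈ 609.00 px.
Resizing to 1075 px wide multiplies everything by 1.0591: 609.00 → 645.00 px.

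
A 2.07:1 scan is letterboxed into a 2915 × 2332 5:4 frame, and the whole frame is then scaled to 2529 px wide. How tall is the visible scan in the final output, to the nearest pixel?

At 2915×2332 the scan is width-limited, so height = 2915 / 2.070 ≈ 1408.21 px.
Resizing to 2529 px wide multiplies everything by 0.8676: 1408.21 → 1221.74 px.

1222 px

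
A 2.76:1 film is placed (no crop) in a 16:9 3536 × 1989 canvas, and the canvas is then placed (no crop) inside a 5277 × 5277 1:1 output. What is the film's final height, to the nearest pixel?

1912 px

First fit — 2.76:1 into 3536×1989 spans the width: 3536.00 × 1281.16.
Second fit — the 16:9 canvas into 5277×5277 spans the width: 5277.00 × 2968.31 (×1.4924 from 3536×1989).
Applying the same ×1.4924: 1281.16 → 1911.96.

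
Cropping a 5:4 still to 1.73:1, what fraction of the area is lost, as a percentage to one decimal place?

27.7%

The width stays; only height is cut (since 1.73:1 is wider than 5:4).
Area ratio = (1.250)/(1.730) = 72.25%; the remaining 27.75% is cropped out.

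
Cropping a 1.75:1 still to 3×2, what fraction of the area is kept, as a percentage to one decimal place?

85.7%

The height stays; only width is cut (since 3×2 is narrower than 1.75:1).
Fraction kept = (1.500)/(1.750) ≈ 85.71%.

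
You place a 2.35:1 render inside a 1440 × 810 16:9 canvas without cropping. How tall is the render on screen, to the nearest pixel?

Since 2.350 > 1.778, the render is width-limited.
The render is 1440 / 2.350 ≈ 612.77 px tall.

613 px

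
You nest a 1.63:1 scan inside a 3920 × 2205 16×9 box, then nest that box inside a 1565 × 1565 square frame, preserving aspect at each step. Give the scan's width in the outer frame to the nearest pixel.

1.63:1 in 3920×2205: fills the height, so the scan is 3594.15 × 2205.00.
Second fit — the 16×9 canvas into 1565×1565 spans the width: 1565.00 × 880.31 (×0.3992 from 3920×2205).
The scan scales with it: width 3594.15 × 0.3992 ≈ 1434.91.

1435 px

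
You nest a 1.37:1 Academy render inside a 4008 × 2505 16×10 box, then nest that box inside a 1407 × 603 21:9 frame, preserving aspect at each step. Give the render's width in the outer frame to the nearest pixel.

Inside the 4008×2505 canvas the render is height-limited at 3431.85 × 2505.00.
16×10 in 1407×603: fills the height, so the intermediate becomes 964.80 × 603.00 — a scale of ×0.2407.
Applying the same ×0.2407: 3431.85 → 826.11.

826 px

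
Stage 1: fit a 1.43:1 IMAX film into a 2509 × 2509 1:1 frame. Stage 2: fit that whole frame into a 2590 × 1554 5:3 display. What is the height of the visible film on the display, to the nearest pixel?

1087 px

1.43:1 IMAX in 2509×2509: fills the width, so the film is 2509.00 × 1754.55.
1:1 in 2590×1554: fills the height, so the intermediate becomes 1554.00 × 1554.00 — a scale of ×0.6194.
So the film's height is 1754.55 × 0.6194 ≈ 1086.71.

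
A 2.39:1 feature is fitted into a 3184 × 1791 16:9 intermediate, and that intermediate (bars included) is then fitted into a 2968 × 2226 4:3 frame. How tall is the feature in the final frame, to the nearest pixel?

Inside the 3184×1791 canvas the feature is width-limited at 3184.00 × 1332.22.
The 16:9 canvas is width-limited in 2968×2226, giving 2968.00 × 1669.50; scale factor 0.9322.
The feature scales with it: height 1332.22 × 0.9322 ≈ 1241.84.

1242 px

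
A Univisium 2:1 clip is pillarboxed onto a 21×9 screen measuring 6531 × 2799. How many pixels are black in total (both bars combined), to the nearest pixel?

2611467 pixels

Since 2.000 < 2.333, the clip is height-limited.
Content width = 2799 × 2/1 ≈ 5598.0000 px.
Black = 6531 − 5598.0000 = 933.0000 px.
Bar area = 933.0000 × 2799 ≈ 2611467 px.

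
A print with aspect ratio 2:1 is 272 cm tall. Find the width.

544 cm

272·2/1 = 544.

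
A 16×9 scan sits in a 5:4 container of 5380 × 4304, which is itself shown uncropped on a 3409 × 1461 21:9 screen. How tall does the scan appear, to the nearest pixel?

Inside the 5380×4304 canvas the scan is width-limited at 5380.00 × 3026.25.
5:4 in 3409×1461: fills the height, so the intermediate becomes 1826.25 × 1461.00 — a scale of ×0.3395.
Applying the same ×0.3395: 3026.25 → 1027.27.

1027 px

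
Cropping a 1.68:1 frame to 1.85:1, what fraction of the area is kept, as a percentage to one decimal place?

The width stays; only height is cut (since 1.85:1 is wider than 1.68:1).
(1.680)/(1.850) ≈ 0.908 of the area survives.

90.8%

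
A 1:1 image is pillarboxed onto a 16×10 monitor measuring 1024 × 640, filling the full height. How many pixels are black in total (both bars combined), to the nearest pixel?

The image is 640 × 1/1 ≈ 640.0000 px wide.
Leftover width: 1024 − 640.0000 = 384.0000 px.
That's 384.0000 × 640 ≈ 245760 black pixels.

245760 pixels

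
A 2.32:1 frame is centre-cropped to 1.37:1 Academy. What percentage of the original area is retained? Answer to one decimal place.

59.1%

Going from 2.32:1 to 1.37:1 Academy means cutting width while keeping height.
Fraction kept = (1.370)/(2.320) ≈ 59.05%.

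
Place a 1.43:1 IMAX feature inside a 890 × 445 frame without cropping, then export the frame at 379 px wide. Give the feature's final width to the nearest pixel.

271 px

Fitted into 890×445, the feature spans the height; its width is 445 × 1.430 ≈ 636.35 px.
Scaling 890 → 379 is ×0.4258, so the width becomes 636.35 × 0.4258 ≈ 270.99 px.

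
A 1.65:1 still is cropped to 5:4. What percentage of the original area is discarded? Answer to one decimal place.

24.2%

5:4 is narrower than 1.65:1, so the crop keeps the full height and trims the width.
Fraction kept = (1.250)/(1.650) ≈ 75.76%, so 24.24% is lost.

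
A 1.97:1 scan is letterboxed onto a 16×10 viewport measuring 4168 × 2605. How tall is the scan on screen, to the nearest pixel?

1.97:1 is wider than 16×10, so it spans the full width.
That makes the image 2115.74 px tall (4168 / 1.970).

2116 px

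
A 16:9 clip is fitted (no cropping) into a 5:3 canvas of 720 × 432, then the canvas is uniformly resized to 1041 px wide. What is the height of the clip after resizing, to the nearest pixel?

In the 720×432 frame the clip fills the width: height = 720 × 9/16 ≈ 405.00 px.
Resizing to 1041 px wide multiplies everything by 1.4458: 405.00 → 585.56 px.

586 px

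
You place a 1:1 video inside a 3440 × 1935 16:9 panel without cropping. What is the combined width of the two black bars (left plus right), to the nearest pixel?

1:1 (1.000) < 16:9 (1.778), so the video fills the height.
Content width = 1935 × 1/1 ≈ 1935.00 px.
3440 − 1935.00 = 1505.00 px of bars.

1505 px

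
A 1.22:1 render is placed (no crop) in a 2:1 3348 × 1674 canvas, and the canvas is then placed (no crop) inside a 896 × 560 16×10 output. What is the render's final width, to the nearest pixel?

547 px

First fit — 1.22:1 into 3348×1674 spans the height: 2042.28 × 1674.00.
2:1 in 896×560: fills the width, so the intermediate becomes 896.00 × 448.00 — a scale of ×0.2676.
The render scales with it: width 2042.28 × 0.2676 ≈ 546.56.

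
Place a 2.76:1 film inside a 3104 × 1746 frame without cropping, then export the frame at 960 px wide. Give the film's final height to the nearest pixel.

348 px

In the 3104×1746 frame the film fills the width: height = 3104 / 2.760 ≈ 1124.64 px.
The frame scales by 960/3104 = 0.3093; 1124.64 × 0.3093 ≈ 347.83 px.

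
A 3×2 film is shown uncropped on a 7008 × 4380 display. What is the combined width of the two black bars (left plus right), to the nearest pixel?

Since 1.500 < 1.600, the film is height-limited.
The film is 4380 × 3/2 ≈ 6570.00 px wide.
7008 − 6570.00 = 438.00 px of bars.

438 px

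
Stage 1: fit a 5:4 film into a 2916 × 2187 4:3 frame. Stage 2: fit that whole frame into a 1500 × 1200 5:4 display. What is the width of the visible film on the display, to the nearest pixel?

1406 px

First fit — 5:4 into 2916×2187 spans the height: 2733.75 × 2187.00.
Second fit — the 4:3 canvas into 1500×1200 spans the width: 1500.00 × 1125.00 (×0.5144 from 2916×2187).
The film scales with it: width 2733.75 × 0.5144 ≈ 1406.25.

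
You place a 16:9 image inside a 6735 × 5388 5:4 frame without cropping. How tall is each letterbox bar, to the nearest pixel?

16:9 is wider than 5:4, so it spans the full width.
Content height = 6735 × 9/16 ≈ 3788.44 px.
Leftover height: 5388 − 3788.44 = 1599.56 px → 799.78 each side.

800 px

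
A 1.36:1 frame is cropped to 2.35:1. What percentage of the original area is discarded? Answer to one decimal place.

42.1%

2.35:1 is wider than 1.36:1, so the crop keeps the full width and trims the height.
(1.360)/(2.350) ≈ 0.579 of the area survives, leaving 42.13% discarded.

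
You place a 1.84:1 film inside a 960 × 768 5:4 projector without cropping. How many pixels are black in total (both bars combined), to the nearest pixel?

Since 1.840 > 1.250, the film is width-limited.
The film is 960 / 1.840 ≈ 521.7391 px tall.
768 − 521.7391 = 246.2609 px of bars.
That's 246.2609 × 960 ≈ 236410 black pixels.

236410 pixels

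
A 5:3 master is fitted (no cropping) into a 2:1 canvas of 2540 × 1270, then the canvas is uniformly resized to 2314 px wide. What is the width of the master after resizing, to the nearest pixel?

1928 px

Fitted into 2540×1270, the master spans the height; its width is 1270 × 5/3 ≈ 2116.67 px.
Resizing to 2314 px wide multiplies everything by 0.9110: 2116.67 → 1928.33 px.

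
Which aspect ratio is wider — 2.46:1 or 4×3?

2.46 and 4×3 = 1.333; 2.46 > 1.333.

2.46:1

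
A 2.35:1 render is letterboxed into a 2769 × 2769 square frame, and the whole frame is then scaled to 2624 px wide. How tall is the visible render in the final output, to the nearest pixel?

1117 px

At 2769×2769 the render is width-limited, so height = 2769 / 2.350 ≈ 1178.30 px.
The frame scales by 2624/2769 = 0.9476; 1178.30 × 0.9476 ≈ 1116.60 px.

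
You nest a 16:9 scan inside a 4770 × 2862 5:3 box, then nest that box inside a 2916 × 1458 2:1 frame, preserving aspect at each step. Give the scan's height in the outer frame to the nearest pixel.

Inside the 4770×2862 canvas the scan is width-limited at 4770.00 × 2683.12.
The 5:3 canvas is height-limited in 2916×1458, giving 2430.00 × 1458.00; scale factor 0.5094.
Applying the same ×0.5094: 2683.12 → 1366.88.

1367 px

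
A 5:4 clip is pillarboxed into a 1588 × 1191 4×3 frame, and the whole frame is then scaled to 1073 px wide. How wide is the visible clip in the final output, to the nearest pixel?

Fitted into 1588×1191, the clip spans the height; its width is 1191 × 5/4 ≈ 1488.75 px.
Resizing to 1073 px wide multiplies everything by 0.6757: 1488.75 → 1005.94 px.

1006 px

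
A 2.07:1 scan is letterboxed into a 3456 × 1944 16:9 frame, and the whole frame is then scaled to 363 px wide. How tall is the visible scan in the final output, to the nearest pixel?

In the 3456×1944 frame the scan fills the width: height = 3456 / 2.070 ≈ 1669.57 px.
Scaling 3456 → 363 is ×0.1050, so the height becomes 1669.57 × 0.1050 ≈ 175.36 px.

175 px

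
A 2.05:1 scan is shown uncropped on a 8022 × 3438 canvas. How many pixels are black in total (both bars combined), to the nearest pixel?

3348956 pixels

Since 2.050 < 2.333, the scan is height-limited.
That makes the image 7047.9000 px wide (3438 × 2.050).
Black = 8022 − 7047.9000 = 974.1000 px.
Bar area = 974.1000 × 3438 ≈ 3348956 px.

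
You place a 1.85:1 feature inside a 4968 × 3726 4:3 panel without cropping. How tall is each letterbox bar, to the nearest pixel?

1.85:1 (1.850) > 4:3 (1.333), so the feature fills the width.
That makes the image 2685.41 px tall (4968 / 1.850).
Leftover height: 3726 − 2685.41 = 1040.59 px → 520.30 each side.

520 px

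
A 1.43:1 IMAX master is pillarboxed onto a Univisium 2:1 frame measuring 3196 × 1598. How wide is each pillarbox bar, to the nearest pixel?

455 px

Since 1.430 < 2.000, the master is height-limited.
The master is 1598 × 1.430 ≈ 2285.14 px wide.
3196 − 2285.14 = 910.86 px of bars (455.43 each).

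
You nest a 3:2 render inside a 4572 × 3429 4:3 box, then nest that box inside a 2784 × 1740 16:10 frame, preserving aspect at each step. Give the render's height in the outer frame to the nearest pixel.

3:2 in 4572×3429: fills the width, so the render is 4572.00 × 3048.00.
The 4:3 canvas is height-limited in 2784×1740, giving 2320.00 × 1740.00; scale factor 0.5074.
Applying the same ×0.5074: 3048.00 → 1546.67.

1547 px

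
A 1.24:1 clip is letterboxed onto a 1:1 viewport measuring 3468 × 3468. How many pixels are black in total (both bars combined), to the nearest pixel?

Since 1.240 > 1.000, the clip is width-limited.
The clip is 3468 / 1.240 ≈ 2796.7742 px tall.
Leftover height: 3468 − 2796.7742 = 671.2258 px.
Across the 3468-px span: 671.2258 × 3468 ≈ 2327811 px.

2327811 pixels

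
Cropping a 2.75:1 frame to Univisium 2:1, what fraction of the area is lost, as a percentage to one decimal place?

Going from 2.75:1 to Univisium 2:1 means cutting width while keeping height.
Area ratio = (2.000)/(2.750) = 72.73%; the remaining 27.27% is cropped out.

27.3%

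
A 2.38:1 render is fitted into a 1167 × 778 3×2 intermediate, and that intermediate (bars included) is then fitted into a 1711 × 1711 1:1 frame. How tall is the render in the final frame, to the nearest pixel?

719 px

First fit — 2.38:1 into 1167×778 spans the width: 1167.00 × 490.34.
Second fit — the 3×2 canvas into 1711×1711 spans the width: 1711.00 × 1140.67 (×1.4662 from 1167×778).
Applying the same ×1.4662: 490.34 → 718.91.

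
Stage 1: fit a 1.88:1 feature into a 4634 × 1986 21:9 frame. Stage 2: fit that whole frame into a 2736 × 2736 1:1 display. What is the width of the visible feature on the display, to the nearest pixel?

2204 px

First fit — 1.88:1 into 4634×1986 spans the height: 3733.68 × 1986.00.
The 21:9 canvas is width-limited in 2736×2736, giving 2736.00 × 1172.57; scale factor 0.5904.
Applying the same ×0.5904: 3733.68 → 2204.43.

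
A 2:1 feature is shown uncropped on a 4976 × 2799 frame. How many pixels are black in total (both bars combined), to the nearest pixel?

1547536 pixels

2:1 is wider than 16:9, so it spans the full width.
The feature is 4976 × 1/2 ≈ 2488.0000 px tall.
Black = 2799 − 2488.0000 = 311.0000 px.
That's 311.0000 × 4976 ≈ 1547536 black pixels.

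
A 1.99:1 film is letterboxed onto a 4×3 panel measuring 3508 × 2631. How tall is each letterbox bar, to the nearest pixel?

434 px

Since 1.990 > 1.333, the film is width-limited.
That makes the image 1762.81 px tall (3508 / 1.990).
Leftover height: 2631 − 1762.81 = 868.19 px → 434.09 each side.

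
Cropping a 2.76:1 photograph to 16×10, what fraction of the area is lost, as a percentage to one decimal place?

42.0%

The height stays; only width is cut (since 16×10 is narrower than 2.76:1).
(1.600)/(2.760) ≈ 0.580 of the area survives, leaving 42.03% discarded.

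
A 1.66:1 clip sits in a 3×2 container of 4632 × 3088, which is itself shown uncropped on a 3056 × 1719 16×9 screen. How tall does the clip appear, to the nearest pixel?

1553 px

Inside the 4632×3088 canvas the clip is width-limited at 4632.00 × 2790.36.
The 3×2 canvas is height-limited in 3056×1719, giving 2578.50 × 1719.00; scale factor 0.5567.
So the clip's height is 2790.36 × 0.5567 ≈ 1553.31.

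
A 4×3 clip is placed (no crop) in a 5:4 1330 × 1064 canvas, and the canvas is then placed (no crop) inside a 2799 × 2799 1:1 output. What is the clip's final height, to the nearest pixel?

2099 px

First fit — 4×3 into 1330×1064 spans the width: 1330.00 × 997.50.
Second fit — the 5:4 canvas into 2799×2799 spans the width: 2799.00 × 2239.20 (×2.1045 from 1330×1064).
The clip scales with it: height 997.50 × 2.1045 ≈ 2099.25.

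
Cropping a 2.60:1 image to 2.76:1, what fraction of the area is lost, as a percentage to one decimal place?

5.8%

2.76:1 is wider than 2.60:1, so the crop keeps the full width and trims the height.
Area ratio = (2.600)/(2.760) = 94.20%; the remaining 5.80% is cropped out.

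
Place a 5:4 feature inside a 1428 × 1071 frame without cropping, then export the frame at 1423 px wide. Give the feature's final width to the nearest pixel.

1334 px

At 1428×1071 the feature is height-limited, so width = 1071 × 5/4 ≈ 1338.75 px.
The frame scales by 1423/1428 = 0.9965; 1338.75 × 0.9965 ≈ 1334.06 px.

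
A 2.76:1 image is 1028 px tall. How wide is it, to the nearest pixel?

2837 px

1028 × 2.760 = 2837.28.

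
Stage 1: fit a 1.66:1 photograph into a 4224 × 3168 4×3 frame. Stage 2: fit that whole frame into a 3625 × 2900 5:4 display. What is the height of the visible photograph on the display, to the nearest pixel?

Inside the 4224×3168 canvas the photograph is width-limited at 4224.00 × 2544.58.
4×3 in 3625×2900: fills the width, so the intermediate becomes 3625.00 × 2718.75 — a scale of ×0.8582.
The photograph scales with it: height 2544.58 × 0.8582 ≈ 2183.73.

2184 px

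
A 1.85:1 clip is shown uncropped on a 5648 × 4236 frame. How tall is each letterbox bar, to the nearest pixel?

1.85:1 is wider than 4×3, so it spans the full width.
The clip is 5648 / 1.850 ≈ 3052.97 px tall.
Leftover height: 4236 − 3052.97 = 1183.03 px → 591.51 each side.

592 px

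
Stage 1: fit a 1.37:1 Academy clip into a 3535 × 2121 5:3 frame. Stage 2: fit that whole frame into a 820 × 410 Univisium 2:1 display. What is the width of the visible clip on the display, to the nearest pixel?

562 px

1.37:1 Academy in 3535×2121: fills the height, so the clip is 2905.77 × 2121.00.
The 5:3 canvas is height-limited in 820×410, giving 683.33 × 410.00; scale factor 0.1933.
The clip scales with it: width 2905.77 × 0.1933 ≈ 561.70.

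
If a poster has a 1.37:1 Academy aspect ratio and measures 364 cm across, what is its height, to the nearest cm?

266 cm

Height = 364 / 1.370 = 265.69.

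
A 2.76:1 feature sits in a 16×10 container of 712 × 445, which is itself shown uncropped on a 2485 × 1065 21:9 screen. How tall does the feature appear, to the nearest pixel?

617 px

Inside the 712×445 canvas the feature is width-limited at 712.00 × 257.97.
16×10 in 2485×1065: fills the height, so the intermediate becomes 1704.00 × 1065.00 — a scale of ×2.3933.
Applying the same ×2.3933: 257.97 → 617.39.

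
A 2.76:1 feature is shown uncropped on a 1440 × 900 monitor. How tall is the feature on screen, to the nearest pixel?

522 px

Since 2.760 > 1.600, the feature is width-limited.
That makes the image 521.74 px tall (1440 / 2.760).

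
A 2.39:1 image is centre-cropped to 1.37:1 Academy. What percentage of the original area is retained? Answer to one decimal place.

57.3%

Going from 2.39:1 to 1.37:1 Academy means cutting width while keeping height.
(1.370)/(2.390) ≈ 0.573 of the area survives.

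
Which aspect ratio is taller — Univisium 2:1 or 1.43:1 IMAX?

1.43:1 IMAX

Univisium 2:1 = 2 and 1.43; 2 > 1.43. The smaller width-to-height ratio is the taller frame.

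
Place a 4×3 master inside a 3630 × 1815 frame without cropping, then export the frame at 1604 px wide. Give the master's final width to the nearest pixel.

1069 px

Fitted into 3630×1815, the master spans the height; its width is 1815 × 4/3 ≈ 2420.00 px.
Resizing to 1604 px wide multiplies everything by 0.4419: 2420.00 → 1069.33 px.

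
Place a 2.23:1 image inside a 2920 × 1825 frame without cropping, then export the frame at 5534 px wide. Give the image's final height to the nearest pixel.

2482 px

In the 2920×1825 frame the image fills the width: height = 2920 / 2.230 ≈ 1309.42 px.
Resizing to 5534 px wide multiplies everything by 1.8952: 1309.42 → 2481.61 px.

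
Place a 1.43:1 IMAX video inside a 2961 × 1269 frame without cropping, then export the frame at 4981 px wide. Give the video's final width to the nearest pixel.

In the 2961×1269 frame the video fills the height: width = 1269 × 1.430 ≈ 1814.67 px.
The frame scales by 4981/2961 = 1.6822; 1814.67 × 1.6822 ≈ 3052.64 px.

3053 px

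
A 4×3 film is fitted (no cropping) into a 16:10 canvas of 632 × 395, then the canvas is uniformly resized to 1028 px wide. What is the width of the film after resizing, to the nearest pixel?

857 px

In the 632×395 frame the film fills the height: width = 395 × 4/3 ≈ 526.67 px.
Resizing to 1028 px wide multiplies everything by 1.6266: 526.67 → 856.67 px.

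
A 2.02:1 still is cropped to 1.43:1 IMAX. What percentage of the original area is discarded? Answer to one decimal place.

29.2%

Going from 2.02:1 to 1.43:1 IMAX means cutting width while keeping height.
(1.430)/(2.020) ≈ 0.708 of the area survives, leaving 29.21% discarded.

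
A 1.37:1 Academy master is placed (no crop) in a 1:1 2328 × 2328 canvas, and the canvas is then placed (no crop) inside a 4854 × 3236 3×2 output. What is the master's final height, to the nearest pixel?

Inside the 2328×2328 canvas the master is width-limited at 2328.00 × 1699.27.
The 1:1 canvas is height-limited in 4854×3236, giving 3236.00 × 3236.00; scale factor 1.3900.
Applying the same ×1.3900: 1699.27 → 2362.04.

2362 px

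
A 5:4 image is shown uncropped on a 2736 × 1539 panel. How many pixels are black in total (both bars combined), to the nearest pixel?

Since 1.250 < 1.778, the image is height-limited.
Content width = 1539 × 5/4 ≈ 1923.7500 px.
2736 − 1923.7500 = 812.2500 px of bars.
That's 812.2500 × 1539 ≈ 1250053 black pixels.

1250053 pixels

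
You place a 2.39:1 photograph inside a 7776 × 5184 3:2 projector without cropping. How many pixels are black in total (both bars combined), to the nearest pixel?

Since 2.390 > 1.500, the photograph is width-limited.
The photograph is 7776 / 2.390 ≈ 3253.5565 px tall.
Leftover height: 5184 − 3253.5565 = 1930.4435 px.
Bar area = 1930.4435 × 7776 ≈ 15011129 px.

15011129 pixels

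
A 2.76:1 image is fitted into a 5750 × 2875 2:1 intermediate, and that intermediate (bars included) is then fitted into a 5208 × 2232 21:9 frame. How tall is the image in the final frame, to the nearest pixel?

2.76:1 in 5750×2875: fills the width, so the image is 5750.00 × 2083.33.
The 2:1 canvas is height-limited in 5208×2232, giving 4464.00 × 2232.00; scale factor 0.7763.
The image scales with it: height 2083.33 × 0.7763 ≈ 1617.39.

1617 px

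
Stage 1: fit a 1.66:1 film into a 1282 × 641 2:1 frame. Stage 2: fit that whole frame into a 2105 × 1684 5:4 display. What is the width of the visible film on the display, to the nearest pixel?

1747 px

First fit — 1.66:1 into 1282×641 spans the height: 1064.06 × 641.00.
Second fit — the 2:1 canvas into 2105×1684 spans the width: 2105.00 × 1052.50 (×1.6420 from 1282×641).
The film scales with it: width 1064.06 × 1.6420 ≈ 1747.15.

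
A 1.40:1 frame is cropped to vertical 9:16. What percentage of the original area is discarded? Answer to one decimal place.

59.8%

Going from 1.40:1 to vertical 9:16 means cutting width while keeping height.
Fraction kept = (0.562)/(1.400) ≈ 40.18%, so 59.82% is lost.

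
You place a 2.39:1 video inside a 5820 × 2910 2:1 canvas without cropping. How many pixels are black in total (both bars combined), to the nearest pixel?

2763648 pixels

2.39:1 (2.390) > 2:1 (2.000), so the video fills the width.
That makes the image 2435.1464 px tall (5820 / 2.390).
2910 − 2435.1464 = 474.8536 px of bars.
Bar area = 474.8536 × 5820 ≈ 2763648 px.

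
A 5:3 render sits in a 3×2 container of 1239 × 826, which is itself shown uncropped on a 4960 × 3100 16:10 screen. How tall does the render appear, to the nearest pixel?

2790 px

5:3 in 1239×826: fills the width, so the render is 1239.00 × 743.40.
Second fit — the 3×2 canvas into 4960×3100 spans the height: 4650.00 × 3100.00 (×3.7530 from 1239×826).
Applying the same ×3.7530: 743.40 → 2790.00.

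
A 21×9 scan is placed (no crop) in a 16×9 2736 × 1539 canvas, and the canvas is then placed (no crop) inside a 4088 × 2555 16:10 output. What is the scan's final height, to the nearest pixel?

1752 px

Inside the 2736×1539 canvas the scan is width-limited at 2736.00 × 1172.57.
Second fit — the 16×9 canvas into 4088×2555 spans the width: 4088.00 × 2299.50 (×1.4942 from 2736×1539).
The scan scales with it: height 1172.57 × 1.4942 ≈ 1752.00.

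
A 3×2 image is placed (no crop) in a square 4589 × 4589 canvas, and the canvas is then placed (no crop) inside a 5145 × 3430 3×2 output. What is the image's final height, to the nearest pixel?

2287 px

3×2 in 4589×4589: fills the width, so the image is 4589.00 × 3059.33.
square in 5145×3430: fills the height, so the intermediate becomes 3430.00 × 3430.00 — a scale of ×0.7474.
So the image's height is 3059.33 × 0.7474 ≈ 2286.67.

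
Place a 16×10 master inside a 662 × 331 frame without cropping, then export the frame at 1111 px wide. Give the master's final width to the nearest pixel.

Fitted into 662×331, the master spans the height; its width is 331 × 16/10 ≈ 529.60 px.
The frame scales by 1111/662 = 1.6782; 529.60 × 1.6782 ≈ 888.80 px.

889 px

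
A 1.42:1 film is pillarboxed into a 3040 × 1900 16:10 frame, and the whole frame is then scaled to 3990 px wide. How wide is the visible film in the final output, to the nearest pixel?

3541 px

Fitted into 3040×1900, the film spans the height; its width is 1900 × 1.420 ≈ 2698.00 px.
Scaling 3040 → 3990 is ×1.3125, so the width becomes 2698.00 × 1.3125 ≈ 3541.12 px.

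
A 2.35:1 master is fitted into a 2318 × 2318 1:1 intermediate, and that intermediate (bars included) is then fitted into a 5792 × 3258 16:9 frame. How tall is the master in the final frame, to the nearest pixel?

1386 px

Inside the 2318×2318 canvas the master is width-limited at 2318.00 × 986.38.
1:1 in 5792×3258: fills the height, so the intermediate becomes 3258.00 × 3258.00 — a scale of ×1.4055.
So the master's height is 986.38 × 1.4055 ≈ 1386.38.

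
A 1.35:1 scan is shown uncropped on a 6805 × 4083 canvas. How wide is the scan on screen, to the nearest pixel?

5512 px

1.35:1 (1.350) < 5:3 (1.667), so the scan fills the height.
Content width = 4083 × 1.350 ≈ 5512.05 px.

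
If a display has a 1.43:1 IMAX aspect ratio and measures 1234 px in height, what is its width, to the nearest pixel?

At 1.43:1 IMAX, 1234 × 1.430 ≈ 1764.62.

1765 px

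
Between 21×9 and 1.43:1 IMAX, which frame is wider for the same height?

21×9 = 2.333 and 1.43; 2.333 > 1.43.

21×9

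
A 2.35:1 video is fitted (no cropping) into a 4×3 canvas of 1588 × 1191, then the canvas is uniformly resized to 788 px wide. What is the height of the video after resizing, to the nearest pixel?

At 1588×1191 the video is width-limited, so height = 1588 / 2.350 ≈ 675.74 px.
The frame scales by 788/1588 = 0.4962; 675.74 × 0.4962 ≈ 335.32 px.

335 px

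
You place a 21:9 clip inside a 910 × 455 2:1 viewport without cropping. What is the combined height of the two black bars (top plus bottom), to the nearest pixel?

65 px

21:9 (2.333) > 2:1 (2.000), so the clip fills the width.
Content height = 910 × 9/21 ≈ 390.00 px.
Leftover height: 455 − 390.00 = 65.00 px.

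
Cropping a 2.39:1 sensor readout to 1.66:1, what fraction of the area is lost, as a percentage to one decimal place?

30.5%

Going from 2.39:1 to 1.66:1 means cutting width while keeping height.
Fraction kept = (1.660)/(2.390) ≈ 69.46%, so 30.54% is lost.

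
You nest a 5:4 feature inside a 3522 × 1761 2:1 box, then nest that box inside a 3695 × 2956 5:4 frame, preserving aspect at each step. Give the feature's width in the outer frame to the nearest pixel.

2309 px

Inside the 3522×1761 canvas the feature is height-limited at 2201.25 × 1761.00.
The 2:1 canvas is width-limited in 3695×2956, giving 3695.00 × 1847.50; scale factor 1.0491.
The feature scales with it: width 2201.25 × 1.0491 ≈ 2309.38.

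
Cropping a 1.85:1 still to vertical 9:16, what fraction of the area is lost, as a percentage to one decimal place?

Going from 1.85:1 to vertical 9:16 means cutting width while keeping height.
Area ratio = (0.562)/(1.850) = 30.41%; the remaining 69.59% is cropped out.

69.6%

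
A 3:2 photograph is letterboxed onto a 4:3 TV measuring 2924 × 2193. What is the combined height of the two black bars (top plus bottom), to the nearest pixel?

244 px

Since 1.500 > 1.333, the photograph is width-limited.
That makes the image 1949.33 px tall (2924 × 2/3).
2193 − 1949.33 = 243.67 px of bars.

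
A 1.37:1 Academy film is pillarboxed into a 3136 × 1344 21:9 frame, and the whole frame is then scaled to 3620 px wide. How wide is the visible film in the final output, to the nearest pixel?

In the 3136×1344 frame the film fills the height: width = 1344 × 1.370 ≈ 1841.28 px.
Resizing to 3620 px wide multiplies everything by 1.1543: 1841.28 → 2125.46 px.

2125 px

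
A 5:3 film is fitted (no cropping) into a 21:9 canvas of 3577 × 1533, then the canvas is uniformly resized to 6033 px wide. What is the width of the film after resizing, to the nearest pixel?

4309 px

At 3577×1533 the film is height-limited, so width = 1533 × 5/3 ≈ 2555.00 px.
Scaling 3577 → 6033 is ×1.6866, so the width becomes 2555.00 × 1.6866 ≈ 4309.29 px.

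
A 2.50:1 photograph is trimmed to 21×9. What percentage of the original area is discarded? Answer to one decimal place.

Going from 2.50:1 to 21×9 means cutting width while keeping height.
Area ratio = (2.333)/(2.500) = 93.33%; the remaining 6.67% is cropped out.

6.7%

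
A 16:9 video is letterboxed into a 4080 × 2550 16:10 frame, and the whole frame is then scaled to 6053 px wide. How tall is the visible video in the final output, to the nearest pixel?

3405 px

At 4080×2550 the video is width-limited, so height = 4080 × 9/16 ≈ 2295.00 px.
Scaling 4080 → 6053 is ×1.4836, so the height becomes 2295.00 × 1.4836 ≈ 3404.81 px.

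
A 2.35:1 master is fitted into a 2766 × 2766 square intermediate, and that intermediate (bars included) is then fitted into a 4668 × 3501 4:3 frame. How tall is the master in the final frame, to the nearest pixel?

2.35:1 in 2766×2766: fills the width, so the master is 2766.00 × 1177.02.
Second fit — the square canvas into 4668×3501 spans the height: 3501.00 × 3501.00 (×1.2657 from 2766×2766).
Applying the same ×1.2657: 1177.02 → 1489.79.

1490 px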